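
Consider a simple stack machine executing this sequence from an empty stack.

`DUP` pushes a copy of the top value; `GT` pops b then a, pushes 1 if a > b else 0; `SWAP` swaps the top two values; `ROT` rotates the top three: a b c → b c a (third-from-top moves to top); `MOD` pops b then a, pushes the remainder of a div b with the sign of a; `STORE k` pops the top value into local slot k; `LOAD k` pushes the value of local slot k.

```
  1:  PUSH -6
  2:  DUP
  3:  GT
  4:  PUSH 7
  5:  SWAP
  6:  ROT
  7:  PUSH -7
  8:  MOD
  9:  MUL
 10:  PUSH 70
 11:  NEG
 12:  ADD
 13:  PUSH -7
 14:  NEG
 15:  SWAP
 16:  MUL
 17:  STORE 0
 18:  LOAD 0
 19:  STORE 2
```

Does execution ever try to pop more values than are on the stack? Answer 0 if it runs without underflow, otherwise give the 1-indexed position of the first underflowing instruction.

PUSH -6  -6
DUP      -6 -6
GT       0
PUSH 7   0 7
SWAP     7 0
ROT  — needs 3 operands, stack has 2 → underflow

6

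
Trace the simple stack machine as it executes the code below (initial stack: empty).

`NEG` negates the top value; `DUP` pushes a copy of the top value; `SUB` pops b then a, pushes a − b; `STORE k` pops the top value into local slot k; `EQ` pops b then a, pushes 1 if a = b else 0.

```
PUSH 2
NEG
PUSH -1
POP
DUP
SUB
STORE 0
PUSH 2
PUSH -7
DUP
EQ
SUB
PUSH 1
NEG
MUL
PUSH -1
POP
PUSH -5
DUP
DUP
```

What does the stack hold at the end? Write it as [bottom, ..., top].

[-1, -5, -5, -5]

PUSH 2  -> 2
NEG     -> -2
PUSH -1 -> -2 -1
POP     -> -2
DUP     -> -2 -2
SUB     -> 0
STORE 0 -> (empty)
PUSH 2  -> 2
PUSH -7 -> 2 -7
DUP     -> 2 -7 -7
EQ      -> 2 1
SUB     -> 1
PUSH 1  -> 1 1
NEG     -> 1 -1
MUL     -> -1
PUSH -1 -> -1 -1
POP     -> -1
PUSH -5 -> -1 -5
DUP     -> -1 -5 -5
DUP     -> -1 -5 -5 -5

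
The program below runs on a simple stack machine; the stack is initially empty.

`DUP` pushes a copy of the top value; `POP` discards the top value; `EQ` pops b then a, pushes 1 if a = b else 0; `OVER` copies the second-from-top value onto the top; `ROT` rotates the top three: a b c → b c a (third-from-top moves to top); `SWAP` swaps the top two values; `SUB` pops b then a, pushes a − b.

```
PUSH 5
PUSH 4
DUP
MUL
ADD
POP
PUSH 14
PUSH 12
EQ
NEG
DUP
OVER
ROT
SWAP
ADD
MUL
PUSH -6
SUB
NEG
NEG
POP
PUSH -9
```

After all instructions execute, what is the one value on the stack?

PUSH 5  -> [5]
PUSH 4  -> [5, 4]
DUP     -> [5, 4, 4]
MUL     -> [5, 16]
ADD     -> [21]
POP     -> []
PUSH 14 -> [14]
PUSH 12 -> [14, 12]
EQ      -> [0]
NEG     -> [0]
DUP     -> [0, 0]
OVER    -> [0, 0, 0]
ROT     -> [0, 0, 0]
SWAP    -> [0, 0, 0]
ADD     -> [0, 0]
MUL     -> [0]
PUSH -6 -> [0, -6]
SUB     -> [6]
NEG     -> [-6]
NEG     -> [6]
POP     -> []
PUSH -9 -> [-9]

-9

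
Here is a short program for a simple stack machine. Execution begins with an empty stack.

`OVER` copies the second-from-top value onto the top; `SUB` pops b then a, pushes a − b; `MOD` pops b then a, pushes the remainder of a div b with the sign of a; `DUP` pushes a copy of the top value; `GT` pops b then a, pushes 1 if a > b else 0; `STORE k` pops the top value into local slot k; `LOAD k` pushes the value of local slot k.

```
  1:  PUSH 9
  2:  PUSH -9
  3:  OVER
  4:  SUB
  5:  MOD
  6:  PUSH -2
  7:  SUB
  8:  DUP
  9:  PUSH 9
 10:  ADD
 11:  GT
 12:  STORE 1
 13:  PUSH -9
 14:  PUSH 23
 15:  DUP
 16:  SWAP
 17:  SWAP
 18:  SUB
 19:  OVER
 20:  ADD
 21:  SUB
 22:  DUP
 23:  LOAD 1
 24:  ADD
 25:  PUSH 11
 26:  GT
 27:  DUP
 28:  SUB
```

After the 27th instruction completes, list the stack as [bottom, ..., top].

PUSH 9  : [9]
PUSH -9 : [9, -9]
OVER    : [9, -9, 9]
SUB     : [9, -18]
MOD     : [9]
PUSH -2 : [9, -2]
SUB     : [11]
DUP     : [11, 11]
PUSH 9  : [11, 11, 9]
ADD     : [11, 20]
GT      : [0]
STORE 1 : []
PUSH -9 : [-9]
PUSH 23 : [-9, 23]
DUP     : [-9, 23, 23]
SWAP    : [-9, 23, 23]
SWAP    : [-9, 23, 23]
SUB     : [-9, 0]
OVER    : [-9, 0, -9]
ADD     : [-9, -9]
SUB     : [0]
DUP     : [0, 0]
LOAD 1  : [0, 0, 0]
ADD     : [0, 0]
PUSH 11 : [0, 0, 11]
GT      : [0, 0]
DUP     : [0, 0, 0]

[0, 0, 0]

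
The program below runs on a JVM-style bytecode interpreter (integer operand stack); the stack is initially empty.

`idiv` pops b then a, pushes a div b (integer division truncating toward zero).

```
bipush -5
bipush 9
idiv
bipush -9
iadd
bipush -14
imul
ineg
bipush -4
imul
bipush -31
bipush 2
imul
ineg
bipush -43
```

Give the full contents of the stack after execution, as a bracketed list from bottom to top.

bipush -5  : -5
bipush 9   : -5 9
idiv       : 0
bipush -9  : 0 -9
iadd       : -9
bipush -14 : -9 -14
imul       : 126
ineg       : -126
bipush -4  : -126 -4
imul       : 504
bipush -31 : 504 -31
bipush 2   : 504 -31 2
imul       : 504 -62
ineg       : 504 62
bipush -43 : 504 62 -43

[504, 62, -43]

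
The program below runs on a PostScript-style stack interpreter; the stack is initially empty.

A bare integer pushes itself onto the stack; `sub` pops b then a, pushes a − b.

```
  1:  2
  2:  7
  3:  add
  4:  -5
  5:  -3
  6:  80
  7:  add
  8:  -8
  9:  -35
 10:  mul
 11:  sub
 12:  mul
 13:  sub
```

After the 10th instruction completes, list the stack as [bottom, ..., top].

2    2
7    2 7
add  9
-5   9 -5
-3   9 -5 -3
80   9 -5 -3 80
add  9 -5 77
-8   9 -5 77 -8
-35  9 -5 77 -8 -35
mul  9 -5 77 280

[9, -5, 77, 280]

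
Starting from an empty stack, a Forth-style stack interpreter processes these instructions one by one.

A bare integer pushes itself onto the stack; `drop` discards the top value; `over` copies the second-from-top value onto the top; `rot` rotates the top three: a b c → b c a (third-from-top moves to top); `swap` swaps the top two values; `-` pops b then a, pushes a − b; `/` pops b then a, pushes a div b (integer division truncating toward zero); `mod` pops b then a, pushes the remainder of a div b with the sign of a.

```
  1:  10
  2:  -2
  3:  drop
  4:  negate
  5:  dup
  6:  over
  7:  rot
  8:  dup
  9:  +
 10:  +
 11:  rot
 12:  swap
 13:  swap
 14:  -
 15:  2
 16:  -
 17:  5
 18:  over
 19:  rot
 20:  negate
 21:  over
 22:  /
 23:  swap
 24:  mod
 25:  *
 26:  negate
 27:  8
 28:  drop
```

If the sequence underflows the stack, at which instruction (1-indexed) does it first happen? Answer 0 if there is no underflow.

10     : 10
-2     : 10 -2
drop   : 10
negate : -10
dup    : -10 -10
over   : -10 -10 -10
rot    : -10 -10 -10
dup    : -10 -10 -10 -10
+      : -10 -10 -20
+      : -10 -30
rot  — needs 3 operands, stack has 2 → underflow

11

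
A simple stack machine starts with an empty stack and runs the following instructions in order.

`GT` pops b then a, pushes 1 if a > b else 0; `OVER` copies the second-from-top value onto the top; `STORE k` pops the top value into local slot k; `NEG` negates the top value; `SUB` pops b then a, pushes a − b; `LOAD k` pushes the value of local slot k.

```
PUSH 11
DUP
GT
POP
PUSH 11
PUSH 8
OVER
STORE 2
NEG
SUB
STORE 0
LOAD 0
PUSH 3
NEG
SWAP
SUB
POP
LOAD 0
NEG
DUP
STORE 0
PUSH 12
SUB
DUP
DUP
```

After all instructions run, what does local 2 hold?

11

PUSH 11 → 11
DUP     → 11 11
GT      → 0
POP     → (empty)
PUSH 11 → 11
PUSH 8  → 11 8
OVER    → 11 8 11
STORE 2 → 11 8
NEG     → 11 -8
SUB     → 19
STORE 0 → (empty)
LOAD 0  → 19
PUSH 3  → 19 3
NEG     → 19 -3
SWAP    → -3 19
SUB     → -22
POP     → (empty)
LOAD 0  → 19
NEG     → -19
DUP     → -19 -19
STORE 0 → -19
PUSH 12 → -19 12
SUB     → -31
DUP     → -31 -31
DUP     → -31 -31 -31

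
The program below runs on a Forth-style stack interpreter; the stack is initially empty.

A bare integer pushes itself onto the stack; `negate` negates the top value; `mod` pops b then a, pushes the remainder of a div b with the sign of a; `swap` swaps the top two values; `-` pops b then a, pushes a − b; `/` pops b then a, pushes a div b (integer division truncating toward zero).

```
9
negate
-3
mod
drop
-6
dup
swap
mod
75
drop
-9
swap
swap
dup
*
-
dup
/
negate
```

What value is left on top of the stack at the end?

9      → [9]
negate → [-9]
-3     → [-9, -3]
mod    → [0]
drop   → []
-6     → [-6]
dup    → [-6, -6]
swap   → [-6, -6]
mod    → [0]
75     → [0, 75]
drop   → [0]
-9     → [0, -9]
swap   → [-9, 0]
swap   → [0, -9]
dup    → [0, -9, -9]
*      → [0, 81]
-      → [-81]
dup    → [-81, -81]
/      → [1]
negate → [-1]

-1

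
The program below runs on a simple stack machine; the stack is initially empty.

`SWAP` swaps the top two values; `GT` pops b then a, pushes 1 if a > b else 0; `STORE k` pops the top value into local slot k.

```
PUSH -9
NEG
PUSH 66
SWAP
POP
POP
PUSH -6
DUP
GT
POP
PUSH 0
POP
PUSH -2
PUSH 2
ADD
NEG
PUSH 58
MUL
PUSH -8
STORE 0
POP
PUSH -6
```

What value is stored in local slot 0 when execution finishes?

PUSH -9 : -9
NEG     : 9
PUSH 66 : 9 66
SWAP    : 66 9
POP     : 66
POP     : (empty)
PUSH -6 : -6
DUP     : -6 -6
GT      : 0
POP     : (empty)
PUSH 0  : 0
POP     : (empty)
PUSH -2 : -2
PUSH 2  : -2 2
ADD     : 0
NEG     : 0
PUSH 58 : 0 58
MUL     : 0
PUSH -8 : 0 -8
STORE 0 : 0
POP     : (empty)
PUSH -6 : -6

-8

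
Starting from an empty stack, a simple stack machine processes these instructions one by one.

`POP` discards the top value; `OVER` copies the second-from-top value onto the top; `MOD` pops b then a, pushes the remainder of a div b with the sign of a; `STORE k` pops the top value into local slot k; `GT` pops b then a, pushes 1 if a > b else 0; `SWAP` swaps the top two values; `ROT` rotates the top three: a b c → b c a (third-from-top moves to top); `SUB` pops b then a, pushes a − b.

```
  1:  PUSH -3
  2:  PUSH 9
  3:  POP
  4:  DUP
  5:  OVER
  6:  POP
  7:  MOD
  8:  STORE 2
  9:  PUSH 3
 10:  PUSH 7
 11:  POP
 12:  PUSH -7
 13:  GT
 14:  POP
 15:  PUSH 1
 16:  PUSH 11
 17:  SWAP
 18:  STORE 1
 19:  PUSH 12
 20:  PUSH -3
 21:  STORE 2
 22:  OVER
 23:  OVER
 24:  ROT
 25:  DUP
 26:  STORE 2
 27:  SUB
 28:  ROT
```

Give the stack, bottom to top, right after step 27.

[11, 11, 0]

PUSH -3 -> -3
PUSH 9  -> -3 9
POP     -> -3
DUP     -> -3 -3
OVER    -> -3 -3 -3
POP     -> -3 -3
MOD     -> 0
STORE 2 -> (empty)
PUSH 3  -> 3
PUSH 7  -> 3 7
POP     -> 3
PUSH -7 -> 3 -7
GT      -> 1
POP     -> (empty)
PUSH 1  -> 1
PUSH 11 -> 1 11
SWAP    -> 11 1
STORE 1 -> 11
PUSH 12 -> 11 12
PUSH -3 -> 11 12 -3
STORE 2 -> 11 12
OVER    -> 11 12 11
OVER    -> 11 12 11 12
ROT     -> 11 11 12 12
DUP     -> 11 11 12 12 12
STORE 2 -> 11 11 12 12
SUB     -> 11 11 0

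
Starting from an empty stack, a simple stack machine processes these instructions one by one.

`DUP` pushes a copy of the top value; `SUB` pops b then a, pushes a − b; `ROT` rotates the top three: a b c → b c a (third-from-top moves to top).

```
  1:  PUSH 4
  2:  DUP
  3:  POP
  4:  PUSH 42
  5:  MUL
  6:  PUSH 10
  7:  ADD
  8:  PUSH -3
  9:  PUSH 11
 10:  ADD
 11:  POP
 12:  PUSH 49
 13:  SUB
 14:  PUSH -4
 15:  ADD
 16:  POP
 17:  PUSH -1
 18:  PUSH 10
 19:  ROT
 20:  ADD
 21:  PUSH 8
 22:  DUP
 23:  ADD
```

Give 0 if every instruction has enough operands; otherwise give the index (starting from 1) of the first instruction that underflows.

19

PUSH 4  -> [4]
DUP     -> [4, 4]
POP     -> [4]
PUSH 42 -> [4, 42]
MUL     -> [168]
PUSH 10 -> [168, 10]
ADD     -> [178]
PUSH -3 -> [178, -3]
PUSH 11 -> [178, -3, 11]
ADD     -> [178, 8]
POP     -> [178]
PUSH 49 -> [178, 49]
SUB     -> [129]
PUSH -4 -> [129, -4]
ADD     -> [125]
POP     -> []
PUSH -1 -> [-1]
PUSH 10 -> [-1, 10]
ROT  — needs 3 operands, stack has 2 → underflow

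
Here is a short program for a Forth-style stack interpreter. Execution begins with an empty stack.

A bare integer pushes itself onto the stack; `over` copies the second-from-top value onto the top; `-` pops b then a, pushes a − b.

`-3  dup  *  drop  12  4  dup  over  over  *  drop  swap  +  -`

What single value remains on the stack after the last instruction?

4

-3   : -3
dup  : -3 -3
*    : 9
drop : (empty)
12   : 12
4    : 12 4
dup  : 12 4 4
over : 12 4 4 4
over : 12 4 4 4 4
*    : 12 4 4 16
drop : 12 4 4
swap : 12 4 4
+    : 12 8
-    : 4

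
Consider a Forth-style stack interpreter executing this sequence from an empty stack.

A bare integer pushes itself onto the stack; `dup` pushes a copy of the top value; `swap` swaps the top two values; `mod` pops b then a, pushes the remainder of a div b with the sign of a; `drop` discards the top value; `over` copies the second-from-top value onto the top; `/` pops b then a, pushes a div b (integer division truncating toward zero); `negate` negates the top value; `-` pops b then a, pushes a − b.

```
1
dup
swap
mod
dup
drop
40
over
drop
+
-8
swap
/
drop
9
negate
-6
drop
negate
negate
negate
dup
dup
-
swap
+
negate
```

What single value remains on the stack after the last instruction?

-9

1      -> [1]
dup    -> [1, 1]
swap   -> [1, 1]
mod    -> [0]
dup    -> [0, 0]
drop   -> [0]
40     -> [0, 40]
over   -> [0, 40, 0]
drop   -> [0, 40]
+      -> [40]
-8     -> [40, -8]
swap   -> [-8, 40]
/      -> [0]
drop   -> []
9      -> [9]
negate -> [-9]
-6     -> [-9, -6]
drop   -> [-9]
negate -> [9]
negate -> [-9]
negate -> [9]
dup    -> [9, 9]
dup    -> [9, 9, 9]
-      -> [9, 0]
swap   -> [0, 9]
+      -> [9]
negate -> [-9]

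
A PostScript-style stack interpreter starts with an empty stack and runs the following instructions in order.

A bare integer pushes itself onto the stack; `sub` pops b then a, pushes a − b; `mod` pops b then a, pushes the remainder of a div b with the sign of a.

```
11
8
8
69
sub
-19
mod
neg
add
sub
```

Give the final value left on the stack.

11  → 11
8   → 11 8
8   → 11 8 8
69  → 11 8 8 69
sub → 11 8 -61
-19 → 11 8 -61 -19
mod → 11 8 -4
neg → 11 8 4
add → 11 12
sub → -1

-1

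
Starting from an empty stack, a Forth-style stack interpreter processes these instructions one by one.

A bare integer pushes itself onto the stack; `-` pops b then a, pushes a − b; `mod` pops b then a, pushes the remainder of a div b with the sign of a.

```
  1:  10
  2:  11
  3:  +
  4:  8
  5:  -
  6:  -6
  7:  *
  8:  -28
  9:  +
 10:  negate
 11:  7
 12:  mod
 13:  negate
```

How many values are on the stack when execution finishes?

10     : 10
11     : 10 11
+      : 21
8      : 21 8
-      : 13
-6     : 13 -6
*      : -78
-28    : -78 -28
+      : -106
negate : 106
7      : 106 7
mod    : 1
negate : -1

1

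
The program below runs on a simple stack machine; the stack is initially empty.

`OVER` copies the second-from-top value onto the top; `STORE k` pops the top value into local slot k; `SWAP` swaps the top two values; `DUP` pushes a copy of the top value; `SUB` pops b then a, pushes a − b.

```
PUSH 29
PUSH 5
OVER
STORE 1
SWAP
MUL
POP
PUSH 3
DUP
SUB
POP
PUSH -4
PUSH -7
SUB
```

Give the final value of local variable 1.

PUSH 29 → [29]
PUSH 5  → [29, 5]
OVER    → [29, 5, 29]
STORE 1 → [29, 5]
SWAP    → [5, 29]
MUL     → [145]
POP     → []
PUSH 3  → [3]
DUP     → [3, 3]
SUB     → [0]
POP     → []
PUSH -4 → [-4]
PUSH -7 → [-4, -7]
SUB     → [3]

29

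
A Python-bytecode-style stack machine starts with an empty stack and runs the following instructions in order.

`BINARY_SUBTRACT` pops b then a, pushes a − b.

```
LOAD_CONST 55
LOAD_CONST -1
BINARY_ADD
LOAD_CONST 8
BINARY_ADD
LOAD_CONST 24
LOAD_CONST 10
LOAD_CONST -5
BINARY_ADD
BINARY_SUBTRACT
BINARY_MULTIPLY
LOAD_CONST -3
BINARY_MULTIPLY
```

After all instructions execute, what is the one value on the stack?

LOAD_CONST 55   -> 55
LOAD_CONST -1   -> 55 -1
BINARY_ADD      -> 54
LOAD_CONST 8    -> 54 8
BINARY_ADD      -> 62
LOAD_CONST 24   -> 62 24
LOAD_CONST 10   -> 62 24 10
LOAD_CONST -5   -> 62 24 10 -5
BINARY_ADD      -> 62 24 5
BINARY_SUBTRACT -> 62 19
BINARY_MULTIPLY -> 1178
LOAD_CONST -3   -> 1178 -3
BINARY_MULTIPLY -> -3534

-3534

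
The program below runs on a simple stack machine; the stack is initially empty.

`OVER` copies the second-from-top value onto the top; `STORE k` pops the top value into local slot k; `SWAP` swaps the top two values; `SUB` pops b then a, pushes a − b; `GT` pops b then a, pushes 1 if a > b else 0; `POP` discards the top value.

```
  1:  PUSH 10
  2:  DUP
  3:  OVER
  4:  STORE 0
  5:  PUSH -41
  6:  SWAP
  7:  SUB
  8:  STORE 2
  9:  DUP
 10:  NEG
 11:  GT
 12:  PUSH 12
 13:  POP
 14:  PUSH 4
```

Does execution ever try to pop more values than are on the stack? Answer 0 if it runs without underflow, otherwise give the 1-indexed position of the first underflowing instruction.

0

PUSH 10  -> 10
DUP      -> 10 10
OVER     -> 10 10 10
STORE 0  -> 10 10
PUSH -41 -> 10 10 -41
SWAP     -> 10 -41 10
SUB      -> 10 -51
STORE 2  -> 10
DUP      -> 10 10
NEG      -> 10 -10
GT       -> 1
PUSH 12  -> 1 12
POP      -> 1
PUSH 4   -> 1 4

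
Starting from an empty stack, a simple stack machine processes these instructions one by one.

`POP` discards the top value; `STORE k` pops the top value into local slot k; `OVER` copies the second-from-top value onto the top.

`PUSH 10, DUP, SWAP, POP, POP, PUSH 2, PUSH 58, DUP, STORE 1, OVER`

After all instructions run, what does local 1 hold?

58

PUSH 10  10
DUP      10 10
SWAP     10 10
POP      10
POP      (empty)
PUSH 2   2
PUSH 58  2 58
DUP      2 58 58
STORE 1  2 58
OVER     2 58 2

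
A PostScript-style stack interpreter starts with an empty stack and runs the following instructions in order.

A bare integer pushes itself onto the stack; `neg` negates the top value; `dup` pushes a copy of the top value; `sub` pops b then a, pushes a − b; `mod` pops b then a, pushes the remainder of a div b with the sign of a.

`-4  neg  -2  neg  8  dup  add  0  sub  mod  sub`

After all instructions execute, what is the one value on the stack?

-4  : [-4]
neg : [4]
-2  : [4, -2]
neg : [4, 2]
8   : [4, 2, 8]
dup : [4, 2, 8, 8]
add : [4, 2, 16]
0   : [4, 2, 16, 0]
sub : [4, 2, 16]
mod : [4, 2]
sub : [2]

2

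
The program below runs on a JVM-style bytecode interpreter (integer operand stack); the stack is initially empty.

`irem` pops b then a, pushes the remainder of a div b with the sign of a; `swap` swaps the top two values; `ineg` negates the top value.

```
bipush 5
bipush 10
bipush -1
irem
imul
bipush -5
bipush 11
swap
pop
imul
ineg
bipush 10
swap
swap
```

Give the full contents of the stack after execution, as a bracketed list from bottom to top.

[0, 10]

bipush 5  -> [5]
bipush 10 -> [5, 10]
bipush -1 -> [5, 10, -1]
irem      -> [5, 0]
imul      -> [0]
bipush -5 -> [0, -5]
bipush 11 -> [0, -5, 11]
swap      -> [0, 11, -5]
pop       -> [0, 11]
imul      -> [0]
ineg      -> [0]
bipush 10 -> [0, 10]
swap      -> [10, 0]
swap      -> [0, 10]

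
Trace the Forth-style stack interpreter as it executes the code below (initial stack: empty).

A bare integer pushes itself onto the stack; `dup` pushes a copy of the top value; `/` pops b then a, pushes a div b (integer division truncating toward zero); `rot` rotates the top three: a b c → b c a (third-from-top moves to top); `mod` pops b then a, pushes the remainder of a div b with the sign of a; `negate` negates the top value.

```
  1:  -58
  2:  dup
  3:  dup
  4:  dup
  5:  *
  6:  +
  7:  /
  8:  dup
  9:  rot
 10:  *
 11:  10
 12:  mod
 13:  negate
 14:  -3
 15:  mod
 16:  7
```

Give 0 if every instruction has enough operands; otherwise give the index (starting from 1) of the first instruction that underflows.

-58 -> -58
dup -> -58 -58
dup -> -58 -58 -58
dup -> -58 -58 -58 -58
*   -> -58 -58 3364
+   -> -58 3306
/   -> 0
dup -> 0 0
rot  — needs 3 operands, stack has 2 → underflow

9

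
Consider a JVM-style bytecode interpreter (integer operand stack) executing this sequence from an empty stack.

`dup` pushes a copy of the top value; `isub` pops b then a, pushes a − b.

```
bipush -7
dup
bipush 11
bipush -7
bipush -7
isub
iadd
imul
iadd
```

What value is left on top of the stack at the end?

-84

bipush -7 -> -7
dup       -> -7 -7
bipush 11 -> -7 -7 11
bipush -7 -> -7 -7 11 -7
bipush -7 -> -7 -7 11 -7 -7
isub      -> -7 -7 11 0
iadd      -> -7 -7 11
imul      -> -7 -77
iadd      -> -84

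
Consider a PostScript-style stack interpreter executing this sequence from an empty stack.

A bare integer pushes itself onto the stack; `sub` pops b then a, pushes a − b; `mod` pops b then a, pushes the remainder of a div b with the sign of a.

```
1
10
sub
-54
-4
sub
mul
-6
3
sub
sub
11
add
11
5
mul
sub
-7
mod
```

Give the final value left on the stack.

2

1   -> 1
10  -> 1 10
sub -> -9
-54 -> -9 -54
-4  -> -9 -54 -4
sub -> -9 -50
mul -> 450
-6  -> 450 -6
3   -> 450 -6 3
sub -> 450 -9
sub -> 459
11  -> 459 11
add -> 470
11  -> 470 11
5   -> 470 11 5
mul -> 470 55
sub -> 415
-7  -> 415 -7
mod -> 2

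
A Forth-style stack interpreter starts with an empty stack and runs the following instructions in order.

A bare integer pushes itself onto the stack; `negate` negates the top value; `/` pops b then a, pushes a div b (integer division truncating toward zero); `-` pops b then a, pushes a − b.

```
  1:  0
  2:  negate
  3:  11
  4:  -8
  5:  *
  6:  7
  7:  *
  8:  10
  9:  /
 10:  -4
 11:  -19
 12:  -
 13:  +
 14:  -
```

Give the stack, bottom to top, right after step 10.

0      → [0]
negate → [0]
11     → [0, 11]
-8     → [0, 11, -8]
*      → [0, -88]
7      → [0, -88, 7]
*      → [0, -616]
10     → [0, -616, 10]
/      → [0, -61]
-4     → [0, -61, -4]

[0, -61, -4]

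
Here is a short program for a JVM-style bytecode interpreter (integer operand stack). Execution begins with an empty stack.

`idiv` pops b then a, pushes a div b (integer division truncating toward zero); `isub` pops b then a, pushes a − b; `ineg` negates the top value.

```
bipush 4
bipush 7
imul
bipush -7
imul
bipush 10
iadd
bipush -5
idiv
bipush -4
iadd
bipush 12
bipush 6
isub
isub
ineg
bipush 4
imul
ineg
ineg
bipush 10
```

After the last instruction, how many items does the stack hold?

2

bipush 4   4
bipush 7   4 7
imul       28
bipush -7  28 -7
imul       -196
bipush 10  -196 10
iadd       -186
bipush -5  -186 -5
idiv       37
bipush -4  37 -4
iadd       33
bipush 12  33 12
bipush 6   33 12 6
isub       33 6
isub       27
ineg       -27
bipush 4   -27 4
imul       -108
ineg       108
ineg       -108
bipush 10  -108 10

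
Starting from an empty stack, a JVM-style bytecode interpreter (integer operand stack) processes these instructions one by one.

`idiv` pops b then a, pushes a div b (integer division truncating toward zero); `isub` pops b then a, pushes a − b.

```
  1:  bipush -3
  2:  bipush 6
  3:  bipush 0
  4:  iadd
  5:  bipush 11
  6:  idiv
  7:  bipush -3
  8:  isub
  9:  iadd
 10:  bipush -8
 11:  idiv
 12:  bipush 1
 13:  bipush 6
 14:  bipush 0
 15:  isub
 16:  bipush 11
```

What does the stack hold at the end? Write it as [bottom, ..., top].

[0, 1, 6, 11]

bipush -3 → -3
bipush 6  → -3 6
bipush 0  → -3 6 0
iadd      → -3 6
bipush 11 → -3 6 11
idiv      → -3 0
bipush -3 → -3 0 -3
isub      → -3 3
iadd      → 0
bipush -8 → 0 -8
idiv      → 0
bipush 1  → 0 1
bipush 6  → 0 1 6
bipush 0  → 0 1 6 0
isub      → 0 1 6
bipush 11 → 0 1 6 11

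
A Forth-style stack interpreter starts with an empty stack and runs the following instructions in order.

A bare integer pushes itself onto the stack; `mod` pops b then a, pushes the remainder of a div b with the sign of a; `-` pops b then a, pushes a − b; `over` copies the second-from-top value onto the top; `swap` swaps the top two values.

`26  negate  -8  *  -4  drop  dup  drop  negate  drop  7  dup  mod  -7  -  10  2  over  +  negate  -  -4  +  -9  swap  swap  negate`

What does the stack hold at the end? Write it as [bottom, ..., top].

[7, 18, 9]

26     : 26
negate : -26
-8     : -26 -8
*      : 208
-4     : 208 -4
drop   : 208
dup    : 208 208
drop   : 208
negate : -208
drop   : (empty)
7      : 7
dup    : 7 7
mod    : 0
-7     : 0 -7
-      : 7
10     : 7 10
2      : 7 10 2
over   : 7 10 2 10
+      : 7 10 12
negate : 7 10 -12
-      : 7 22
-4     : 7 22 -4
+      : 7 18
-9     : 7 18 -9
swap   : 7 -9 18
swap   : 7 18 -9
negate : 7 18 9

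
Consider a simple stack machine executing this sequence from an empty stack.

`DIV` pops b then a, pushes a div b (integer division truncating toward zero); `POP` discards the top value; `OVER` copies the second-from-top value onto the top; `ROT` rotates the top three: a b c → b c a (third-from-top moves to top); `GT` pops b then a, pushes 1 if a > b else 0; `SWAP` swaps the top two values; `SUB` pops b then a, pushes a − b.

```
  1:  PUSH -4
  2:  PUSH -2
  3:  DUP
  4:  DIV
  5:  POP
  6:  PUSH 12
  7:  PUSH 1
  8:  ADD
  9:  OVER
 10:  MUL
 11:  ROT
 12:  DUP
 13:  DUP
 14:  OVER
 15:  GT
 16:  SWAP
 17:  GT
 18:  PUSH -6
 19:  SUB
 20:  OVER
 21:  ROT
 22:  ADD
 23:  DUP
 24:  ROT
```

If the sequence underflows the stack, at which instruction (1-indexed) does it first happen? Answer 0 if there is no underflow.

PUSH -4 -> -4
PUSH -2 -> -4 -2
DUP     -> -4 -2 -2
DIV     -> -4 1
POP     -> -4
PUSH 12 -> -4 12
PUSH 1  -> -4 12 1
ADD     -> -4 13
OVER    -> -4 13 -4
MUL     -> -4 -52
ROT  — needs 3 operands, stack has 2 → underflow

11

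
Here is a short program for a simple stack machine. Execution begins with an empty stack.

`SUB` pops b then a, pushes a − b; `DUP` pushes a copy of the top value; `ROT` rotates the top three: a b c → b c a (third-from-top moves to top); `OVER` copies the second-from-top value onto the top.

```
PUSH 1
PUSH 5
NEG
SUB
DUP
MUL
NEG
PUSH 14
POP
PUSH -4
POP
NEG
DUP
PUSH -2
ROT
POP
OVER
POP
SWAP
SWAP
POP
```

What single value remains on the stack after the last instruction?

36

PUSH 1  -> [1]
PUSH 5  -> [1, 5]
NEG     -> [1, -5]
SUB     -> [6]
DUP     -> [6, 6]
MUL     -> [36]
NEG     -> [-36]
PUSH 14 -> [-36, 14]
POP     -> [-36]
PUSH -4 -> [-36, -4]
POP     -> [-36]
NEG     -> [36]
DUP     -> [36, 36]
PUSH -2 -> [36, 36, -2]
ROT     -> [36, -2, 36]
POP     -> [36, -2]
OVER    -> [36, -2, 36]
POP     -> [36, -2]
SWAP    -> [-2, 36]
SWAP    -> [36, -2]
POP     -> [36]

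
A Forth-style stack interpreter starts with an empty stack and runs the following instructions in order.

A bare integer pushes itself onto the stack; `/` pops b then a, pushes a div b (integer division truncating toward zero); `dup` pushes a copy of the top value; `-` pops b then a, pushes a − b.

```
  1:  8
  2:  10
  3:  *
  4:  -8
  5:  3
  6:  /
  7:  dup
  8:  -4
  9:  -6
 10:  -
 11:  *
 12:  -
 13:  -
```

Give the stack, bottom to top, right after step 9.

[80, -2, -2, -4, -6]

8   : 8
10  : 8 10
*   : 80
-8  : 80 -8
3   : 80 -8 3
/   : 80 -2
dup : 80 -2 -2
-4  : 80 -2 -2 -4
-6  : 80 -2 -2 -4 -6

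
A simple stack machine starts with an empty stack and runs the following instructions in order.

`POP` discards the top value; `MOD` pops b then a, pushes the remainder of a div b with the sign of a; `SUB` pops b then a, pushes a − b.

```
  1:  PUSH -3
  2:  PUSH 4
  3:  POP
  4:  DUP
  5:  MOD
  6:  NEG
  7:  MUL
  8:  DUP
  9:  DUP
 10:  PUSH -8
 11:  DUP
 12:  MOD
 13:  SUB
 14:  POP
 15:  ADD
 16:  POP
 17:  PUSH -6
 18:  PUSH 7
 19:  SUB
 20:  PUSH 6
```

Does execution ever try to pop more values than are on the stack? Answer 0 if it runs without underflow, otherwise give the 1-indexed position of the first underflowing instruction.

PUSH -3 : -3
PUSH 4  : -3 4
POP     : -3
DUP     : -3 -3
MOD     : 0
NEG     : 0
MUL  — needs 2 operands, stack has 1 → underflow

7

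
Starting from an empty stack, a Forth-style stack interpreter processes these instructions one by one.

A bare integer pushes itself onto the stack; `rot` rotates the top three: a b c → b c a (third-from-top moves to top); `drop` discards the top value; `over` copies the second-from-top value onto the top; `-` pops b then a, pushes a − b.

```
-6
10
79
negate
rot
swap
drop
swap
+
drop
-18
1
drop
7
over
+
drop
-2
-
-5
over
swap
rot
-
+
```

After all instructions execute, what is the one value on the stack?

-6     → [-6]
10     → [-6, 10]
79     → [-6, 10, 79]
negate → [-6, 10, -79]
rot    → [10, -79, -6]
swap   → [10, -6, -79]
drop   → [10, -6]
swap   → [-6, 10]
+      → [4]
drop   → []
-18    → [-18]
1      → [-18, 1]
drop   → [-18]
7      → [-18, 7]
over   → [-18, 7, -18]
+      → [-18, -11]
drop   → [-18]
-2     → [-18, -2]
-      → [-16]
-5     → [-16, -5]
over   → [-16, -5, -16]
swap   → [-16, -16, -5]
rot    → [-16, -5, -16]
-      → [-16, 11]
+      → [-5]

-5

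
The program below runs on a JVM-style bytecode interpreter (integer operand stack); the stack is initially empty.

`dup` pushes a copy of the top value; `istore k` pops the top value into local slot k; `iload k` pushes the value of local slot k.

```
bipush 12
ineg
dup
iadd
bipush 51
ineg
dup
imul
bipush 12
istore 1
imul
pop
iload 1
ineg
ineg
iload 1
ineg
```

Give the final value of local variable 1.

bipush 12 : [12]
ineg      : [-12]
dup       : [-12, -12]
iadd      : [-24]
bipush 51 : [-24, 51]
ineg      : [-24, -51]
dup       : [-24, -51, -51]
imul      : [-24, 2601]
bipush 12 : [-24, 2601, 12]
istore 1  : [-24, 2601]
imul      : [-62424]
pop       : []
iload 1   : [12]
ineg      : [-12]
ineg      : [12]
iload 1   : [12, 12]
ineg      : [12, -12]

12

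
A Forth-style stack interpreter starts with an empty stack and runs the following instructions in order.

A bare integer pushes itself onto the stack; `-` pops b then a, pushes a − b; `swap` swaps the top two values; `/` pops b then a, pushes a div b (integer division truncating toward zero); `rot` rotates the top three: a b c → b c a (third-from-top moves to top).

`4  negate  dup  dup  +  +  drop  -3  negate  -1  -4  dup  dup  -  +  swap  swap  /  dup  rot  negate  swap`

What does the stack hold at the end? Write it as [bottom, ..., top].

[0, -3, 0]

4       [4]
negate  [-4]
dup     [-4, -4]
dup     [-4, -4, -4]
+       [-4, -8]
+       [-12]
drop    []
-3      [-3]
negate  [3]
-1      [3, -1]
-4      [3, -1, -4]
dup     [3, -1, -4, -4]
dup     [3, -1, -4, -4, -4]
-       [3, -1, -4, 0]
+       [3, -1, -4]
swap    [3, -4, -1]
swap    [3, -1, -4]
/       [3, 0]
dup     [3, 0, 0]
rot     [0, 0, 3]
negate  [0, 0, -3]
swap    [0, -3, 0]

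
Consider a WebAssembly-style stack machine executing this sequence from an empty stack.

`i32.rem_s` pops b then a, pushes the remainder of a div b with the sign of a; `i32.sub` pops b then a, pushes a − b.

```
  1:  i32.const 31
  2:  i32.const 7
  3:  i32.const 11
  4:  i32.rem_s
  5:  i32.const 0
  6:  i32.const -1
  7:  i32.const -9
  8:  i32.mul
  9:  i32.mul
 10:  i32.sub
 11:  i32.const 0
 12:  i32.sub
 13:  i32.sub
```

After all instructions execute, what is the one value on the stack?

i32.const 31 → 31
i32.const 7  → 31 7
i32.const 11 → 31 7 11
i32.rem_s    → 31 7
i32.const 0  → 31 7 0
i32.const -1 → 31 7 0 -1
i32.const -9 → 31 7 0 -1 -9
i32.mul      → 31 7 0 9
i32.mul      → 31 7 0
i32.sub      → 31 7
i32.const 0  → 31 7 0
i32.sub      → 31 7
i32.sub      → 24

24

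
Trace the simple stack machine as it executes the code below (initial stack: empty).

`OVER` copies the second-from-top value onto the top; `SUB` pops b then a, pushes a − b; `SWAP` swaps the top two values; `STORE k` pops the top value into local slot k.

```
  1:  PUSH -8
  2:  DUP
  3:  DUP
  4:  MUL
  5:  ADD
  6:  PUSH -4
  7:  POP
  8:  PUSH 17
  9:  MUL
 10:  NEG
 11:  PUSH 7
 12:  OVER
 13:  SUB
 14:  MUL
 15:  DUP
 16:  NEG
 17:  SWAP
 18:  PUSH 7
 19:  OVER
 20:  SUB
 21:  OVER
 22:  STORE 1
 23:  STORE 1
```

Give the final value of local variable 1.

912975

PUSH -8 : -8
DUP     : -8 -8
DUP     : -8 -8 -8
MUL     : -8 64
ADD     : 56
PUSH -4 : 56 -4
POP     : 56
PUSH 17 : 56 17
MUL     : 952
NEG     : -952
PUSH 7  : -952 7
OVER    : -952 7 -952
SUB     : -952 959
MUL     : -912968
DUP     : -912968 -912968
NEG     : -912968 912968
SWAP    : 912968 -912968
PUSH 7  : 912968 -912968 7
OVER    : 912968 -912968 7 -912968
SUB     : 912968 -912968 912975
OVER    : 912968 -912968 912975 -912968
STORE 1 : 912968 -912968 912975
STORE 1 : 912968 -912968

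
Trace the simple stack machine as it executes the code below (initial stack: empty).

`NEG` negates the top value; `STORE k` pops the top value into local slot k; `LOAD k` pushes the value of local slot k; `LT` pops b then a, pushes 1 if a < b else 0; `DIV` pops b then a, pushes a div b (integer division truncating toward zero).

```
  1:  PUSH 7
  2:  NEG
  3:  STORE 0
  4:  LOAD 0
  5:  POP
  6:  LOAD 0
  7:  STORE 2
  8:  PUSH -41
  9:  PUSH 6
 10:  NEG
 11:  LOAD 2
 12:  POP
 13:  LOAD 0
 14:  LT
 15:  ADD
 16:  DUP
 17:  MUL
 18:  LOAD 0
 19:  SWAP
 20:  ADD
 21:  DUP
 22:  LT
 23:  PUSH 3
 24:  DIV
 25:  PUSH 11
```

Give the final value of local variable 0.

PUSH 7   → [7]
NEG      → [-7]
STORE 0  → []
LOAD 0   → [-7]
POP      → []
LOAD 0   → [-7]
STORE 2  → []
PUSH -41 → [-41]
PUSH 6   → [-41, 6]
NEG      → [-41, -6]
LOAD 2   → [-41, -6, -7]
POP      → [-41, -6]
LOAD 0   → [-41, -6, -7]
LT       → [-41, 0]
ADD      → [-41]
DUP      → [-41, -41]
MUL      → [1681]
LOAD 0   → [1681, -7]
SWAP     → [-7, 1681]
ADD      → [1674]
DUP      → [1674, 1674]
LT       → [0]
PUSH 3   → [0, 3]
DIV      → [0]
PUSH 11  → [0, 11]

-7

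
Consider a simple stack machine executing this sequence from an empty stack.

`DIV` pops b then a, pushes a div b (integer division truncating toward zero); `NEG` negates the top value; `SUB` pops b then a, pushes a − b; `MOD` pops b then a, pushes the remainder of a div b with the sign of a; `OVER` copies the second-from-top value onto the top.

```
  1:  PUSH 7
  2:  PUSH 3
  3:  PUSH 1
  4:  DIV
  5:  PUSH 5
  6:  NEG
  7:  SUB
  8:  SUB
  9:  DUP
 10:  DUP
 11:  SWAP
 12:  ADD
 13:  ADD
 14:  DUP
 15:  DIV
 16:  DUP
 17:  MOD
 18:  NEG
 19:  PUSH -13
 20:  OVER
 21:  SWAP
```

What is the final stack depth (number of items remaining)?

3

PUSH 7    7
PUSH 3    7 3
PUSH 1    7 3 1
DIV       7 3
PUSH 5    7 3 5
NEG       7 3 -5
SUB       7 8
SUB       -1
DUP       -1 -1
DUP       -1 -1 -1
SWAP      -1 -1 -1
ADD       -1 -2
ADD       -3
DUP       -3 -3
DIV       1
DUP       1 1
MOD       0
NEG       0
PUSH -13  0 -13
OVER      0 -13 0
SWAP      0 0 -13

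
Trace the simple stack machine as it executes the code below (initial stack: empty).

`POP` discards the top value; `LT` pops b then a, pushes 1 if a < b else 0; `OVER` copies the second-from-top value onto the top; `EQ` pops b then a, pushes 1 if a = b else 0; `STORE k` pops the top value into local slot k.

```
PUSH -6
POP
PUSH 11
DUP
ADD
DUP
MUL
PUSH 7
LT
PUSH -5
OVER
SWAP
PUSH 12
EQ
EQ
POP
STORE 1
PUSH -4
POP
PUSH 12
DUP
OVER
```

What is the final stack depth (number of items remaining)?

PUSH -6 : -6
POP     : (empty)
PUSH 11 : 11
DUP     : 11 11
ADD     : 22
DUP     : 22 22
MUL     : 484
PUSH 7  : 484 7
LT      : 0
PUSH -5 : 0 -5
OVER    : 0 -5 0
SWAP    : 0 0 -5
PUSH 12 : 0 0 -5 12
EQ      : 0 0 0
EQ      : 0 1
POP     : 0
STORE 1 : (empty)
PUSH -4 : -4
POP     : (empty)
PUSH 12 : 12
DUP     : 12 12
OVER    : 12 12 12

3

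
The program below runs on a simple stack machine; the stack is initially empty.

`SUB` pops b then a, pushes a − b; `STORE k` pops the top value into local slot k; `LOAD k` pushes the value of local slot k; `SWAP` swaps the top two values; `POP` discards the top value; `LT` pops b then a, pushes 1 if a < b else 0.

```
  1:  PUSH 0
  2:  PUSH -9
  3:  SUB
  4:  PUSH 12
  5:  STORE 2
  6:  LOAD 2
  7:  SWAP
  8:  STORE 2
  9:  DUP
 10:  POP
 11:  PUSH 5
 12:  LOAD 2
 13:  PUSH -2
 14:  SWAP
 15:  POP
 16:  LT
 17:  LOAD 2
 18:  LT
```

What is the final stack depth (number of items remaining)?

2

PUSH 0   [0]
PUSH -9  [0, -9]
SUB      [9]
PUSH 12  [9, 12]
STORE 2  [9]
LOAD 2   [9, 12]
SWAP     [12, 9]
STORE 2  [12]
DUP      [12, 12]
POP      [12]
PUSH 5   [12, 5]
LOAD 2   [12, 5, 9]
PUSH -2  [12, 5, 9, -2]
SWAP     [12, 5, -2, 9]
POP      [12, 5, -2]
LT       [12, 0]
LOAD 2   [12, 0, 9]
LT       [12, 1]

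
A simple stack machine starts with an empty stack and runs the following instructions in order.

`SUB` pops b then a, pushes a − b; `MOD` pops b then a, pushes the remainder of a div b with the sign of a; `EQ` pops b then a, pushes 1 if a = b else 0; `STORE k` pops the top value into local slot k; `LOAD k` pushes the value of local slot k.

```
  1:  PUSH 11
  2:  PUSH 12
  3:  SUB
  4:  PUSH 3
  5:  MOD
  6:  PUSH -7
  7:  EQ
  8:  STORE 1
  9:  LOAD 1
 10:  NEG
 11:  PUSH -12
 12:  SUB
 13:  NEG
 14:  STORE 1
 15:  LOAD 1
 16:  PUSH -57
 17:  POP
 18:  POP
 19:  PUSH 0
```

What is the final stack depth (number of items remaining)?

1

PUSH 11  -> 11
PUSH 12  -> 11 12
SUB      -> -1
PUSH 3   -> -1 3
MOD      -> -1
PUSH -7  -> -1 -7
EQ       -> 0
STORE 1  -> (empty)
LOAD 1   -> 0
NEG      -> 0
PUSH -12 -> 0 -12
SUB      -> 12
NEG      -> -12
STORE 1  -> (empty)
LOAD 1   -> -12
PUSH -57 -> -12 -57
POP      -> -12
POP      -> (empty)
PUSH 0   -> 0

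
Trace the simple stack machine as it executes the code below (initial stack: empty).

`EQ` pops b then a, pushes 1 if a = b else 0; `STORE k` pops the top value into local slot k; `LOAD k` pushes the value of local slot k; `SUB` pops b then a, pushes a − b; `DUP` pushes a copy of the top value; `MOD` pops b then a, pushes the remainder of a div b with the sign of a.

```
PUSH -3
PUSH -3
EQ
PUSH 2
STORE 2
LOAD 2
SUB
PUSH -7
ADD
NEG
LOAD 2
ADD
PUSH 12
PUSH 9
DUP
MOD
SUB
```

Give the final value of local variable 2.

PUSH -3  -3
PUSH -3  -3 -3
EQ       1
PUSH 2   1 2
STORE 2  1
LOAD 2   1 2
SUB      -1
PUSH -7  -1 -7
ADD      -8
NEG      8
LOAD 2   8 2
ADD      10
PUSH 12  10 12
PUSH 9   10 12 9
DUP      10 12 9 9
MOD      10 12 0
SUB      10 12

2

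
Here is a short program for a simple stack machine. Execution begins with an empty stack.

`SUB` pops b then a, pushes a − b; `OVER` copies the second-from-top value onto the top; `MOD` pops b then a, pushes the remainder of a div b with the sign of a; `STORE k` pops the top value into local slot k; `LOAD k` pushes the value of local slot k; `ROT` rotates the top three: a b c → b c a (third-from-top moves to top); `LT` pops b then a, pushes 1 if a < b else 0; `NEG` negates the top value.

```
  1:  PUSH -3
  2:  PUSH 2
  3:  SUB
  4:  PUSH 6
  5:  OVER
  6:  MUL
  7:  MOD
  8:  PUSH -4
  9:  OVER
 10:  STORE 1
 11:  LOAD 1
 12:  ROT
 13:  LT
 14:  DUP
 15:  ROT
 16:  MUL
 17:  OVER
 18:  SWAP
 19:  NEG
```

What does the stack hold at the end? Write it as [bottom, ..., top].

[0, 0, 0]

PUSH -3 : [-3]
PUSH 2  : [-3, 2]
SUB     : [-5]
PUSH 6  : [-5, 6]
OVER    : [-5, 6, -5]
MUL     : [-5, -30]
MOD     : [-5]
PUSH -4 : [-5, -4]
OVER    : [-5, -4, -5]
STORE 1 : [-5, -4]
LOAD 1  : [-5, -4, -5]
ROT     : [-4, -5, -5]
LT      : [-4, 0]
DUP     : [-4, 0, 0]
ROT     : [0, 0, -4]
MUL     : [0, 0]
OVER    : [0, 0, 0]
SWAP    : [0, 0, 0]
NEG     : [0, 0, 0]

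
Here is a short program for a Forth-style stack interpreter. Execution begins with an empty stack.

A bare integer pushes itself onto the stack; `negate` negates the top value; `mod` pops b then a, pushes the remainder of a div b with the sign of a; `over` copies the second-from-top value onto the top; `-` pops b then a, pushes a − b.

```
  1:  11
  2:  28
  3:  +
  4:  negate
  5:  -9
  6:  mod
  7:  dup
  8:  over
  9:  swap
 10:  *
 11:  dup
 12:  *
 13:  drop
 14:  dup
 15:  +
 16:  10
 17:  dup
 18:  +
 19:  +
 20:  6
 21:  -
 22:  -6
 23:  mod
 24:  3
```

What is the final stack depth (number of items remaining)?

2

11      [11]
28      [11, 28]
+       [39]
negate  [-39]
-9      [-39, -9]
mod     [-3]
dup     [-3, -3]
over    [-3, -3, -3]
swap    [-3, -3, -3]
*       [-3, 9]
dup     [-3, 9, 9]
*       [-3, 81]
drop    [-3]
dup     [-3, -3]
+       [-6]
10      [-6, 10]
dup     [-6, 10, 10]
+       [-6, 20]
+       [14]
6       [14, 6]
-       [8]
-6      [8, -6]
mod     [2]
3       [2, 3]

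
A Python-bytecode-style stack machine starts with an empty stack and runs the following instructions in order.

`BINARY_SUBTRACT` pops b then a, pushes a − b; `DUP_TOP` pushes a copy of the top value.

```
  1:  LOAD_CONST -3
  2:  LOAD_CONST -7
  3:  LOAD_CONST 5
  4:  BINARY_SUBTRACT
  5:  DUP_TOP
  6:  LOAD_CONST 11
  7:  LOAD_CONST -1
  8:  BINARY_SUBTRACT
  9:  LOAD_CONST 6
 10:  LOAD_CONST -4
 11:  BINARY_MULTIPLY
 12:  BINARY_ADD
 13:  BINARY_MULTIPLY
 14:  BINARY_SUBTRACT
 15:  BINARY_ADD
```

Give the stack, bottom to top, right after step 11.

[-3, -12, -12, 12, -24]

LOAD_CONST -3   : [-3]
LOAD_CONST -7   : [-3, -7]
LOAD_CONST 5    : [-3, -7, 5]
BINARY_SUBTRACT : [-3, -12]
DUP_TOP         : [-3, -12, -12]
LOAD_CONST 11   : [-3, -12, -12, 11]
LOAD_CONST -1   : [-3, -12, -12, 11, -1]
BINARY_SUBTRACT : [-3, -12, -12, 12]
LOAD_CONST 6    : [-3, -12, -12, 12, 6]
LOAD_CONST -4   : [-3, -12, -12, 12, 6, -4]
BINARY_MULTIPLY : [-3, -12, -12, 12, -24]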